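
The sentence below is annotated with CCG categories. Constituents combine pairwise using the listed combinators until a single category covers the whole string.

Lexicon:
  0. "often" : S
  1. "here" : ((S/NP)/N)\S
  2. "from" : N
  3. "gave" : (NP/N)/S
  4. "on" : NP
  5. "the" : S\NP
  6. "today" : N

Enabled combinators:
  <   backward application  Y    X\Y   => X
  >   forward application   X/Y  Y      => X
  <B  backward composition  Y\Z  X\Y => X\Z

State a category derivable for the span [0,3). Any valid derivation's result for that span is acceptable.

[0,7] S   >
  [0,3] S/NP   >
    [0,2] (S/NP)/N   <
      [0,1] "often" : S
      [1,2] "here" : ((S/NP)/N)\S
    [2,3] "from" : N
  [3,7] NP   >
    [3,6] NP/N   >
      [3,4] "gave" : (NP/N)/S
      [4,6] S   <
        [4,5] "on" : NP
        [5,6] "the" : S\NP
    [6,7] "today" : N

S/NP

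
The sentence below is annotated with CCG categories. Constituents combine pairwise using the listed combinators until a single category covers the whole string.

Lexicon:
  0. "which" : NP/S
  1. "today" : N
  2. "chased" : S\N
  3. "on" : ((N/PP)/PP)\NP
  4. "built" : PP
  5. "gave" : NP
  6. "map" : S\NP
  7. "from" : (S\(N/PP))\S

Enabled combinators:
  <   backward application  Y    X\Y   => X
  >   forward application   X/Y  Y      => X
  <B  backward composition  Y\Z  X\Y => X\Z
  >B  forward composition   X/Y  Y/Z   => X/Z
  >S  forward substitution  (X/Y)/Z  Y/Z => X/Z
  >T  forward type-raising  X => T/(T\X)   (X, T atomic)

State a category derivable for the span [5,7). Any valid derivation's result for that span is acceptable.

S

[0,8] S   <
  [0,5] N/PP   >
    [0,4] (N/PP)/PP   <
      [0,3] NP   >
        [0,1] "which" : NP/S
        [1,3] S   <
          [1,2] "today" : N
          [2,3] "chased" : S\N
      [3,4] "on" : ((N/PP)/PP)\NP
    [4,5] "built" : PP
  [5,8] S\(N/PP)   <
    [5,7] S   >
      [5,6] S/(S\NP)   >T
        [5,6] "gave" : NP
      [6,7] "map" : S\NP
    [7,8] "from" : (S\(N/PP))\S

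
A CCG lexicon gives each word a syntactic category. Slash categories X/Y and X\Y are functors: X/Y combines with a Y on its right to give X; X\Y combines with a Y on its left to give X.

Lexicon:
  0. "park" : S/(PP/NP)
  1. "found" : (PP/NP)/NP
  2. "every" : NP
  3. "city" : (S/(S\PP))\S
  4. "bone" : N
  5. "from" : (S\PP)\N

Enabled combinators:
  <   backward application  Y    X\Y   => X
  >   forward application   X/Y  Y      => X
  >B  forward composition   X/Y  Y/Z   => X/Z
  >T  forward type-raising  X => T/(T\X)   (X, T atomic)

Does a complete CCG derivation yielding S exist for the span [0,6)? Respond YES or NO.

YES

[0,6] S   >
  [0,4] S/(S\PP)   <
    [0,3] S   >
      [0,2] S/NP   >B
        [0,1] "park" : S/(PP/NP)
        [1,2] "found" : (PP/NP)/NP
      [2,3] "every" : NP
    [3,4] "city" : (S/(S\PP))\S
  [4,6] S\PP   <
    [4,5] "bone" : N
    [5,6] "from" : (S\PP)\N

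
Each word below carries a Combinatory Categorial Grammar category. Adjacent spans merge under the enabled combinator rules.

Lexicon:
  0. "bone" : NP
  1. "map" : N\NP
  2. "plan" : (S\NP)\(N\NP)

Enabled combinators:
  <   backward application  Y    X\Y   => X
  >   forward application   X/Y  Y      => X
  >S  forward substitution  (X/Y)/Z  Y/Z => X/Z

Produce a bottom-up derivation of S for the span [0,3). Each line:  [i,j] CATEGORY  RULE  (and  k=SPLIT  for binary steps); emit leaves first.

[0,3] S   <
  [0,1] "bone" : NP
  [1,3] S\NP   <
    [1,2] "map" : N\NP
    [2,3] "plan" : (S\NP)\(N\NP)

[0,1] NP  lex  "bone"
[1,2] N\NP  lex  "map"
[2,3] (S\NP)\(N\NP)  lex  "plan"
[1,3] S\NP  <  k=2
[0,3] S  <  k=1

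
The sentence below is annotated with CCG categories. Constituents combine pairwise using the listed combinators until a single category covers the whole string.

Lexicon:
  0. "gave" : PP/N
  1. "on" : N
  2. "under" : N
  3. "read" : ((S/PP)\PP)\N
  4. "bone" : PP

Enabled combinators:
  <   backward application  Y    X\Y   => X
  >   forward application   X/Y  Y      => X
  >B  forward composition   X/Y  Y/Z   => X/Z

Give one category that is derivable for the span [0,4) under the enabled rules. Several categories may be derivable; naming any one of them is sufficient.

[0,5] S   >
  [0,4] S/PP   <
    [0,2] PP   >
      [0,1] "gave" : PP/N
      [1,2] "on" : N
    [2,4] (S/PP)\PP   <
      [2,3] "under" : N
      [3,4] "read" : ((S/PP)\PP)\N
  [4,5] "bone" : PP

S/PP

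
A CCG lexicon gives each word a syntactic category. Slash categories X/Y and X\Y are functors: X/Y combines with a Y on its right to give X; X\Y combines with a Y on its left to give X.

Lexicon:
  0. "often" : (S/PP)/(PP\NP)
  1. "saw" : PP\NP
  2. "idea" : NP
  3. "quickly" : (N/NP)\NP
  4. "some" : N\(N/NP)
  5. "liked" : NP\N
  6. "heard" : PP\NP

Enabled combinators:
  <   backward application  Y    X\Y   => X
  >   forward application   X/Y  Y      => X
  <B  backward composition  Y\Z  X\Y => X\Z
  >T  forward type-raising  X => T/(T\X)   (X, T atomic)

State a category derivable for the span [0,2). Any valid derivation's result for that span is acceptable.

S/PP

[0,7] S   >
  [0,2] S/PP   >
    [0,1] "often" : (S/PP)/(PP\NP)
    [1,2] "saw" : PP\NP
  [2,7] PP   <
    [2,6] NP   <
      [2,5] N   >
        [2,3] N/(N\NP)   >T
          [2,3] "idea" : NP
        [3,5] N\NP   <B
          [3,4] "quickly" : (N/NP)\NP
          [4,5] "some" : N\(N/NP)
      [5,6] "liked" : NP\N
    [6,7] "heard" : PP\NP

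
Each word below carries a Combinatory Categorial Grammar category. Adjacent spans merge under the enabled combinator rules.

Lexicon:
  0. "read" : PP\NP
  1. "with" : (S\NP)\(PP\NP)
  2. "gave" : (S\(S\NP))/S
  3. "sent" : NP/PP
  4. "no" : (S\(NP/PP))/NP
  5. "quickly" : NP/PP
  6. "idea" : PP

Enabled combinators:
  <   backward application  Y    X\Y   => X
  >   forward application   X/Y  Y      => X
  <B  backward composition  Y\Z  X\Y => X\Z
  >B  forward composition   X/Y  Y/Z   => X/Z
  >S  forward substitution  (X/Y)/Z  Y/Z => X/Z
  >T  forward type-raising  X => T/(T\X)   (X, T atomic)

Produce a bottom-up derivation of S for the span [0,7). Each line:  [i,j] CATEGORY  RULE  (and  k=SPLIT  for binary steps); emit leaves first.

[0,1] PP\NP  lex  "read"
[1,2] (S\NP)\(PP\NP)  lex  "with"
[0,2] S\NP  <  k=1
[2,3] (S\(S\NP))/S  lex  "gave"
[3,4] NP/PP  lex  "sent"
[4,5] (S\(NP/PP))/NP  lex  "no"
[5,6] NP/PP  lex  "quickly"
[6,7] PP  lex  "idea"
[5,7] NP  >  k=6
[4,7] S\(NP/PP)  >  k=5
[3,7] S  <  k=4
[2,7] S\(S\NP)  >  k=3
[0,7] S  <  k=2

[0,7] S   <
  [0,2] S\NP   <
    [0,1] "read" : PP\NP
    [1,2] "with" : (S\NP)\(PP\NP)
  [2,7] S\(S\NP)   >
    [2,3] "gave" : (S\(S\NP))/S
    [3,7] S   <
      [3,4] "sent" : NP/PP
      [4,7] S\(NP/PP)   >
        [4,5] "no" : (S\(NP/PP))/NP
        [5,7] NP   >
          [5,6] "quickly" : NP/PP
          [6,7] "idea" : PP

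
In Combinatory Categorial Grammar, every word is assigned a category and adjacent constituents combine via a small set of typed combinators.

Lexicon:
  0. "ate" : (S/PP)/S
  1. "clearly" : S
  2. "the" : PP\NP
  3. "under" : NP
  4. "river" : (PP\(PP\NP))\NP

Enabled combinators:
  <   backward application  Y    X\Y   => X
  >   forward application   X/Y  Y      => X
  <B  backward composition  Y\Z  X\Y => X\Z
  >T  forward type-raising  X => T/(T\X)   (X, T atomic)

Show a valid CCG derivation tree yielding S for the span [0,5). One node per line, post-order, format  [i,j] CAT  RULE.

[0,1] (S/PP)/S  lex  "ate"
[1,2] S  lex  "clearly"
[0,2] S/PP  >  k=1
[2,3] PP\NP  lex  "the"
[3,4] NP  lex  "under"
[4,5] (PP\(PP\NP))\NP  lex  "river"
[3,5] PP\(PP\NP)  <  k=4
[2,5] PP  <  k=3
[0,5] S  >  k=2

[0,5] S   >
  [0,2] S/PP   >
    [0,1] "ate" : (S/PP)/S
    [1,2] "clearly" : S
  [2,5] PP   <
    [2,3] "the" : PP\NP
    [3,5] PP\(PP\NP)   <
      [3,4] "under" : NP
      [4,5] "river" : (PP\(PP\NP))\NP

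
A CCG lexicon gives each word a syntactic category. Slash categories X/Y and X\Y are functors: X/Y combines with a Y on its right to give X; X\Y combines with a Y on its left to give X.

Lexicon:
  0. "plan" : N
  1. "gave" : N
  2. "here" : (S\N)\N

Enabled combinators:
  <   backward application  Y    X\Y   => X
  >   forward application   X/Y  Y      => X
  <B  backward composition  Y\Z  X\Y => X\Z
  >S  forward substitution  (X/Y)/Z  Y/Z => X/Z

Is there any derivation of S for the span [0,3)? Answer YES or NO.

[0,3] S   <
  [0,1] "plan" : N
  [1,3] S\N   <
    [1,2] "gave" : N
    [2,3] "here" : (S\N)\N

YES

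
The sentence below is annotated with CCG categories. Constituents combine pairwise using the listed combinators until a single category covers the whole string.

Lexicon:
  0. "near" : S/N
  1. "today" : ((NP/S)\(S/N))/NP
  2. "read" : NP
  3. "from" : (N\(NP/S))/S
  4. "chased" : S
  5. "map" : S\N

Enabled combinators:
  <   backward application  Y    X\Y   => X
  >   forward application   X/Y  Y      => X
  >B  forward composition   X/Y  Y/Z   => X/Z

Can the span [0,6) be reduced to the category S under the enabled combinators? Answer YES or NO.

[0,6] S   <
  [0,5] N   <
    [0,3] NP/S   <
      [0,1] "near" : S/N
      [1,3] (NP/S)\(S/N)   >
        [1,2] "today" : ((NP/S)\(S/N))/NP
        [2,3] "read" : NP
    [3,5] N\(NP/S)   >
      [3,4] "from" : (N\(NP/S))/S
      [4,5] "chased" : S
  [5,6] "map" : S\N

YES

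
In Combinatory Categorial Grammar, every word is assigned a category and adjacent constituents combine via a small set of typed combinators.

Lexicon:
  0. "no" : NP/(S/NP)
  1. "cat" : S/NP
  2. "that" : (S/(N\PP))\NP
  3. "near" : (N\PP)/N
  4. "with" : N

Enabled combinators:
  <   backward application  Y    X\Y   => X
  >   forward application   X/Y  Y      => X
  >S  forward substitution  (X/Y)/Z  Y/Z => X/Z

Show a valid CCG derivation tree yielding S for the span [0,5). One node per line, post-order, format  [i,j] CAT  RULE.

[0,5] S   >
  [0,3] S/(N\PP)   <
    [0,2] NP   >
      [0,1] "no" : NP/(S/NP)
      [1,2] "cat" : S/NP
    [2,3] "that" : (S/(N\PP))\NP
  [3,5] N\PP   >
    [3,4] "near" : (N\PP)/N
    [4,5] "with" : N

[0,1] NP/(S/NP)  lex  "no"
[1,2] S/NP  lex  "cat"
[0,2] NP  >  k=1
[2,3] (S/(N\PP))\NP  lex  "that"
[0,3] S/(N\PP)  <  k=2
[3,4] (N\PP)/N  lex  "near"
[4,5] N  lex  "with"
[3,5] N\PP  >  k=4
[0,5] S  >  k=3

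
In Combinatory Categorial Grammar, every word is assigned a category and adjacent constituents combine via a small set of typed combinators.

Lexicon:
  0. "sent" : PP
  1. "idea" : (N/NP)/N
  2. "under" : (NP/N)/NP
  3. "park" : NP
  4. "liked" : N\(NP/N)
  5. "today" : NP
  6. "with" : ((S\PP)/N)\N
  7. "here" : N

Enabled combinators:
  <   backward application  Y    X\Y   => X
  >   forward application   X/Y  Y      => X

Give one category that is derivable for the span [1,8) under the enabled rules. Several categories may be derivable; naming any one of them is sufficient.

S\PP

[0,8] S   <
  [0,1] "sent" : PP
  [1,8] S\PP   >
    [1,7] (S\PP)/N   <
      [1,6] N   >
        [1,5] N/NP   >
          [1,2] "idea" : (N/NP)/N
          [2,5] N   <
            [2,4] NP/N   >
              [2,3] "under" : (NP/N)/NP
              [3,4] "park" : NP
            [4,5] "liked" : N\(NP/N)
        [5,6] "today" : NP
      [6,7] "with" : ((S\PP)/N)\N
    [7,8] "here" : N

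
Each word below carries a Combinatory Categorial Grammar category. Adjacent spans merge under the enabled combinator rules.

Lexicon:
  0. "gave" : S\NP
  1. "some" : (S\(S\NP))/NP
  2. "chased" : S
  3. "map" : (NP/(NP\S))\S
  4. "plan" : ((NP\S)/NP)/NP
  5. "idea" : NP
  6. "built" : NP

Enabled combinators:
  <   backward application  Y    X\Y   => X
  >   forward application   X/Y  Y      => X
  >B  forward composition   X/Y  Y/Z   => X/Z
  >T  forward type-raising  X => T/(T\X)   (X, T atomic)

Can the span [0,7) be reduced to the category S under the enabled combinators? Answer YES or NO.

YES

[0,7] S   <
  [0,1] "gave" : S\NP
  [1,7] S\(S\NP)   >
    [1,2] "some" : (S\(S\NP))/NP
    [2,7] NP   >
      [2,4] NP/(NP\S)   <
        [2,3] "chased" : S
        [3,4] "map" : (NP/(NP\S))\S
      [4,7] NP\S   >
        [4,6] (NP\S)/NP   >
          [4,5] "plan" : ((NP\S)/NP)/NP
          [5,6] "idea" : NP
        [6,7] "built" : NP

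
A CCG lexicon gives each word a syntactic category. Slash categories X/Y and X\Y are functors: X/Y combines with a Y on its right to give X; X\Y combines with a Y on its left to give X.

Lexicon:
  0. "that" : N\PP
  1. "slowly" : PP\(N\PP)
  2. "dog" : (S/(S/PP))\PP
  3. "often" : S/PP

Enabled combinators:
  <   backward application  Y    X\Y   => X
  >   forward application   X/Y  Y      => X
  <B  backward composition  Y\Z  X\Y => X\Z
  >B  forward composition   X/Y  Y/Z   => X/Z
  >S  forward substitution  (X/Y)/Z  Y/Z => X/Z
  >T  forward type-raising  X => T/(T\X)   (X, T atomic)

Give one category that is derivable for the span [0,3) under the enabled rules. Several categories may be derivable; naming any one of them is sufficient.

S/(S/PP)

[0,4] S   >
  [0,3] S/(S/PP)   <
    [0,2] PP   <
      [0,1] "that" : N\PP
      [1,2] "slowly" : PP\(N\PP)
    [2,3] "dog" : (S/(S/PP))\PP
  [3,4] "often" : S/PP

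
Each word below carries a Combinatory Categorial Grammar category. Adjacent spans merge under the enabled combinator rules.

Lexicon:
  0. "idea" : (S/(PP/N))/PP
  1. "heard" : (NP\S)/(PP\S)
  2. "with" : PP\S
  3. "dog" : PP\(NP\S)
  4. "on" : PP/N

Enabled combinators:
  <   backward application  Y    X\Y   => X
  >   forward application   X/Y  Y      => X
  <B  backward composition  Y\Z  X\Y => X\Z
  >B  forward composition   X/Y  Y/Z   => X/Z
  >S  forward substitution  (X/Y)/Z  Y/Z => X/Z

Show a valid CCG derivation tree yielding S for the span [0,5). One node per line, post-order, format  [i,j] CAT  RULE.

[0,1] (S/(PP/N))/PP  lex  "idea"
[1,2] (NP\S)/(PP\S)  lex  "heard"
[2,3] PP\S  lex  "with"
[1,3] NP\S  >  k=2
[3,4] PP\(NP\S)  lex  "dog"
[1,4] PP  <  k=3
[0,4] S/(PP/N)  >  k=1
[4,5] PP/N  lex  "on"
[0,5] S  >  k=4

[0,5] S   >
  [0,4] S/(PP/N)   >
    [0,1] "idea" : (S/(PP/N))/PP
    [1,4] PP   <
      [1,3] NP\S   >
        [1,2] "heard" : (NP\S)/(PP\S)
        [2,3] "with" : PP\S
      [3,4] "dog" : PP\(NP\S)
  [4,5] "on" : PP/N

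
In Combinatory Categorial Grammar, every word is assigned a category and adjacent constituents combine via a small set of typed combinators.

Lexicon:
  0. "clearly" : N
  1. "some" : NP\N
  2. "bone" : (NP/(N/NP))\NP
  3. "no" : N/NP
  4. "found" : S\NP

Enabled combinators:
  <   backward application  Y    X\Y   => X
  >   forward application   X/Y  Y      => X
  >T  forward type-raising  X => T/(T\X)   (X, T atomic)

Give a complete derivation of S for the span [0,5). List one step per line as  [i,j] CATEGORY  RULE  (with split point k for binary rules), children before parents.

[0,5] S   <
  [0,4] NP   >
    [0,3] NP/(N/NP)   <
      [0,2] NP   >
        [0,1] NP/(NP\N)   >T
          [0,1] "clearly" : N
        [1,2] "some" : NP\N
      [2,3] "bone" : (NP/(N/NP))\NP
    [3,4] "no" : N/NP
  [4,5] "found" : S\NP

[0,1] N  lex  "clearly"
[0,1] NP/(NP\N)  >T
[1,2] NP\N  lex  "some"
[0,2] NP  >  k=1
[2,3] (NP/(N/NP))\NP  lex  "bone"
[0,3] NP/(N/NP)  <  k=2
[3,4] N/NP  lex  "no"
[0,4] NP  >  k=3
[4,5] S\NP  lex  "found"
[0,5] S  <  k=4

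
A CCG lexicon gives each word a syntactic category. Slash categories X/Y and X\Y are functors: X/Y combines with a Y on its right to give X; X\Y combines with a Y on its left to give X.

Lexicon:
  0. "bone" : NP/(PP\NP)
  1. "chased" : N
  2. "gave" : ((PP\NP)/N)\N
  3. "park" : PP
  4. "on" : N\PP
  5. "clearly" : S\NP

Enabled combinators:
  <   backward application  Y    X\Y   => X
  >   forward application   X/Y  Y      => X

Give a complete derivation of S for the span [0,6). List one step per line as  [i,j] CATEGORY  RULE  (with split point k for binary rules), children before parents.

[0,1] NP/(PP\NP)  lex  "bone"
[1,2] N  lex  "chased"
[2,3] ((PP\NP)/N)\N  lex  "gave"
[1,3] (PP\NP)/N  <  k=2
[3,4] PP  lex  "park"
[4,5] N\PP  lex  "on"
[3,5] N  <  k=4
[1,5] PP\NP  >  k=3
[0,5] NP  >  k=1
[5,6] S\NP  lex  "clearly"
[0,6] S  <  k=5

[0,6] S   <
  [0,5] NP   >
    [0,1] "bone" : NP/(PP\NP)
    [1,5] PP\NP   >
      [1,3] (PP\NP)/N   <
        [1,2] "chased" : N
        [2,3] "gave" : ((PP\NP)/N)\N
      [3,5] N   <
        [3,4] "park" : PP
        [4,5] "on" : N\PP
  [5,6] "clearly" : S\NP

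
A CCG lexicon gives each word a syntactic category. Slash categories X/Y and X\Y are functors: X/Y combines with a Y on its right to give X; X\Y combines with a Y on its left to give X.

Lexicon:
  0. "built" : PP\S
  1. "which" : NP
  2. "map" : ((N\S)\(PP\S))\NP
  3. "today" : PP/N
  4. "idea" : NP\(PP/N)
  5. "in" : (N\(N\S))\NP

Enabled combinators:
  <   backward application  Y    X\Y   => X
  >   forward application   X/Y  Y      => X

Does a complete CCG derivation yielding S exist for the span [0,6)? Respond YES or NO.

PP\S NP ((N\S)\(PP\S))\NP PP/N NP\(PP/N) (N\(N\S))\NP
CKY chart[0,6] = {N}; S ∉ chart

NO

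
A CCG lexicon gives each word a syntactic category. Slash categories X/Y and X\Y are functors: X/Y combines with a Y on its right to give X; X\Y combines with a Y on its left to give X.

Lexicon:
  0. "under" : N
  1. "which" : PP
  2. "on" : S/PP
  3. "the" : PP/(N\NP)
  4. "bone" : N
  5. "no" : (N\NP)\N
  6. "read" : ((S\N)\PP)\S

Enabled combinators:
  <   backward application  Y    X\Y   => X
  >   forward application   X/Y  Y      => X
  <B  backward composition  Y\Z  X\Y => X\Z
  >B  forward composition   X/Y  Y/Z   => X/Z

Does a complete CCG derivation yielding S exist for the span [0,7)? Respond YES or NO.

YES

[0,7] S   <
  [0,1] "under" : N
  [1,7] S\N   <
    [1,2] "which" : PP
    [2,7] (S\N)\PP   <
      [2,6] S   >
        [2,3] "on" : S/PP
        [3,6] PP   >
          [3,4] "the" : PP/(N\NP)
          [4,6] N\NP   <
            [4,5] "bone" : N
            [5,6] "no" : (N\NP)\N
      [6,7] "read" : ((S\N)\PP)\S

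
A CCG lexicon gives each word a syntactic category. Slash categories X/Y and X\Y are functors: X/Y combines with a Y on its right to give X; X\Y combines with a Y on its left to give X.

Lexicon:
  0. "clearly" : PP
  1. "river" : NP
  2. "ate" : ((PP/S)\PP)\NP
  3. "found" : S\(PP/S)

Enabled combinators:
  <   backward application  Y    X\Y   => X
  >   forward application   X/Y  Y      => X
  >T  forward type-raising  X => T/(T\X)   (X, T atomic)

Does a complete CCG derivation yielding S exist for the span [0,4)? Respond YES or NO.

YES

[0,4] S   <
  [0,3] PP/S   <
    [0,1] "clearly" : PP
    [1,3] (PP/S)\PP   <
      [1,2] "river" : NP
      [2,3] "ate" : ((PP/S)\PP)\NP
  [3,4] "found" : S\(PP/S)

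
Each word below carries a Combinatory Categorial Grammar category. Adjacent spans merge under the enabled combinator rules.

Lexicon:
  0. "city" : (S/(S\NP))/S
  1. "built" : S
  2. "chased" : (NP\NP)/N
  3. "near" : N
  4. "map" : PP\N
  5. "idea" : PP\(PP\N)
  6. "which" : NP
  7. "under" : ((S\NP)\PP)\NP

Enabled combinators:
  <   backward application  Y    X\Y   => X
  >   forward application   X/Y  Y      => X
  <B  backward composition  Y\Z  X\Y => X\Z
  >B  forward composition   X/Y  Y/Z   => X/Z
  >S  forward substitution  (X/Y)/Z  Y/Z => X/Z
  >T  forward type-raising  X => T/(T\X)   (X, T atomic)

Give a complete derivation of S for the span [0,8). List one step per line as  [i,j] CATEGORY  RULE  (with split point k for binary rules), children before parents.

[0,8] S   >
  [0,2] S/(S\NP)   >
    [0,1] "city" : (S/(S\NP))/S
    [1,2] "built" : S
  [2,8] S\NP   <B
    [2,4] NP\NP   >
      [2,3] "chased" : (NP\NP)/N
      [3,4] "near" : N
    [4,8] S\NP   <
      [4,6] PP   <
        [4,5] "map" : PP\N
        [5,6] "idea" : PP\(PP\N)
      [6,8] (S\NP)\PP   <
        [6,7] "which" : NP
        [7,8] "under" : ((S\NP)\PP)\NP

[0,1] (S/(S\NP))/S  lex  "city"
[1,2] S  lex  "built"
[0,2] S/(S\NP)  >  k=1
[2,3] (NP\NP)/N  lex  "chased"
[3,4] N  lex  "near"
[2,4] NP\NP  >  k=3
[4,5] PP\N  lex  "map"
[5,6] PP\(PP\N)  lex  "idea"
[4,6] PP  <  k=5
[6,7] NP  lex  "which"
[7,8] ((S\NP)\PP)\NP  lex  "under"
[6,8] (S\NP)\PP  <  k=7
[4,8] S\NP  <  k=6
[2,8] S\NP  <B  k=4
[0,8] S  >  k=2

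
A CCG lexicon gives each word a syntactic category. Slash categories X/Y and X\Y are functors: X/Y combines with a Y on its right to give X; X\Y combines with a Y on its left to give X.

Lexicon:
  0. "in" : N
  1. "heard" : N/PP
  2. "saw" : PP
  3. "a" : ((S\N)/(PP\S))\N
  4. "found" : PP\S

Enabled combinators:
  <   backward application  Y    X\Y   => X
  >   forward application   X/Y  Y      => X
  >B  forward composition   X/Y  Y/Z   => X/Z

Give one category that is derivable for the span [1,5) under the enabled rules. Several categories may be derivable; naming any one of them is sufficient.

S\N

[0,5] S   <
  [0,1] "in" : N
  [1,5] S\N   >
    [1,4] (S\N)/(PP\S)   <
      [1,3] N   >
        [1,2] "heard" : N/PP
        [2,3] "saw" : PP
      [3,4] "a" : ((S\N)/(PP\S))\N
    [4,5] "found" : PP\S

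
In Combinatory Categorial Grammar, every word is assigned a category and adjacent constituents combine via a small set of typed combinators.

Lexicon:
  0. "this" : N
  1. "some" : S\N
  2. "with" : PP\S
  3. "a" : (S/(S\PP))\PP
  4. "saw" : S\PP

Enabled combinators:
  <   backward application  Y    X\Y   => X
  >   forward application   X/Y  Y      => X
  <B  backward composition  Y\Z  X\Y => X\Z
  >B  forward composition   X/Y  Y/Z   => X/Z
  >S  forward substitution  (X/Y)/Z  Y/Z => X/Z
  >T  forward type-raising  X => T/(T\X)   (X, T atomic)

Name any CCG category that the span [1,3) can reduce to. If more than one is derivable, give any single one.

[0,5] S   >
  [0,4] S/(S\PP)   <
    [0,3] PP   <
      [0,1] "this" : N
      [1,3] PP\N   <B
        [1,2] "some" : S\N
        [2,3] "with" : PP\S
    [3,4] "a" : (S/(S\PP))\PP
  [4,5] "saw" : S\PP

PP\N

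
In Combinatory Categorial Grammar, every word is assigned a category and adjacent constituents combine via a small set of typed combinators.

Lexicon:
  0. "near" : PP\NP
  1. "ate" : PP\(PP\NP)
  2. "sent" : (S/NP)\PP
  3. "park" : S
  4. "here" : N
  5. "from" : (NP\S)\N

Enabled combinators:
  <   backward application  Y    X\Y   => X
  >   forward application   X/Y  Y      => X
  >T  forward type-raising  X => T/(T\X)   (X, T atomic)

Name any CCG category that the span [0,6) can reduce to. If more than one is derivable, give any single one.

S

[0,6] S   >
  [0,3] S/NP   <
    [0,2] PP   <
      [0,1] "near" : PP\NP
      [1,2] "ate" : PP\(PP\NP)
    [2,3] "sent" : (S/NP)\PP
  [3,6] NP   <
    [3,4] "park" : S
    [4,6] NP\S   <
      [4,5] "here" : N
      [5,6] "from" : (NP\S)\N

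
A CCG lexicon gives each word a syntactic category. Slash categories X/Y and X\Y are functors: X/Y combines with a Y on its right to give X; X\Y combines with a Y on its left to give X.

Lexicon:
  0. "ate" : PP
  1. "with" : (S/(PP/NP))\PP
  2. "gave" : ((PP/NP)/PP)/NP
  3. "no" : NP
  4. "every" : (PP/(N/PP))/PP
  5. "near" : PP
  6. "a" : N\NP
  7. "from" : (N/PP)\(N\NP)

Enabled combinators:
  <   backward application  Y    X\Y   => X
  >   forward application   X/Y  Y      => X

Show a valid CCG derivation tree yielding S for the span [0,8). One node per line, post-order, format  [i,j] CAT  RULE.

[0,8] S   >
  [0,2] S/(PP/NP)   <
    [0,1] "ate" : PP
    [1,2] "with" : (S/(PP/NP))\PP
  [2,8] PP/NP   >
    [2,4] (PP/NP)/PP   >
      [2,3] "gave" : ((PP/NP)/PP)/NP
      [3,4] "no" : NP
    [4,8] PP   >
      [4,6] PP/(N/PP)   >
        [4,5] "every" : (PP/(N/PP))/PP
        [5,6] "near" : PP
      [6,8] N/PP   <
        [6,7] "a" : N\NP
        [7,8] "from" : (N/PP)\(N\NP)

[0,1] PP  lex  "ate"
[1,2] (S/(PP/NP))\PP  lex  "with"
[0,2] S/(PP/NP)  <  k=1
[2,3] ((PP/NP)/PP)/NP  lex  "gave"
[3,4] NP  lex  "no"
[2,4] (PP/NP)/PP  >  k=3
[4,5] (PP/(N/PP))/PP  lex  "every"
[5,6] PP  lex  "near"
[4,6] PP/(N/PP)  >  k=5
[6,7] N\NP  lex  "a"
[7,8] (N/PP)\(N\NP)  lex  "from"
[6,8] N/PP  <  k=7
[4,8] PP  >  k=6
[2,8] PP/NP  >  k=4
[0,8] S  >  k=2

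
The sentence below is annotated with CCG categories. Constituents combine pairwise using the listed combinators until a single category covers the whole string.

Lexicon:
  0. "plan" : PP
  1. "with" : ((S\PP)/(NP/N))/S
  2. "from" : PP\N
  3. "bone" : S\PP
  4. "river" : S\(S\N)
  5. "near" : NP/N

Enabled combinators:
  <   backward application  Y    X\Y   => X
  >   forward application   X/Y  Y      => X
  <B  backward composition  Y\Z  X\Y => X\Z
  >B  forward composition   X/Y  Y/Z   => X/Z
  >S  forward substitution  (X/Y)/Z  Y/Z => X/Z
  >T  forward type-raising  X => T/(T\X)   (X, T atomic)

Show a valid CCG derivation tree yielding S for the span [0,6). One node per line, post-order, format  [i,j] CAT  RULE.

[0,1] PP  lex  "plan"
[0,1] S/(S\PP)  >T
[1,2] ((S\PP)/(NP/N))/S  lex  "with"
[2,3] PP\N  lex  "from"
[3,4] S\PP  lex  "bone"
[2,4] S\N  <B  k=3
[4,5] S\(S\N)  lex  "river"
[2,5] S  <  k=4
[1,5] (S\PP)/(NP/N)  >  k=2
[5,6] NP/N  lex  "near"
[1,6] S\PP  >  k=5
[0,6] S  >  k=1

[0,6] S   >
  [0,1] S/(S\PP)   >T
    [0,1] "plan" : PP
  [1,6] S\PP   >
    [1,5] (S\PP)/(NP/N)   >
      [1,2] "with" : ((S\PP)/(NP/N))/S
      [2,5] S   <
        [2,4] S\N   <B
          [2,3] "from" : PP\N
          [3,4] "bone" : S\PP
        [4,5] "river" : S\(S\N)
    [5,6] "near" : NP/N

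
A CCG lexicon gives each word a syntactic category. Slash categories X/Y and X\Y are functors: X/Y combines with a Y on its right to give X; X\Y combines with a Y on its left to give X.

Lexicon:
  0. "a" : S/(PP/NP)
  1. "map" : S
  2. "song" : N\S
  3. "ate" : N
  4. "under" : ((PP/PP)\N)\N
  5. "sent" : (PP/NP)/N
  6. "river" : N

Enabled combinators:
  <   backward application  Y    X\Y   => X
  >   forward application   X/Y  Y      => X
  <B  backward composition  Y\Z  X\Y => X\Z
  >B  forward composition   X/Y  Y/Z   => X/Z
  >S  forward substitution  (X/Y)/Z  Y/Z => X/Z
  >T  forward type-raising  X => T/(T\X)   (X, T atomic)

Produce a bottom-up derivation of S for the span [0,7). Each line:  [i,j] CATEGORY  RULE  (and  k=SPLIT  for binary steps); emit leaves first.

[0,1] S/(PP/NP)  lex  "a"
[1,2] S  lex  "map"
[2,3] N\S  lex  "song"
[1,3] N  <  k=2
[3,4] N  lex  "ate"
[4,5] ((PP/PP)\N)\N  lex  "under"
[3,5] (PP/PP)\N  <  k=4
[1,5] PP/PP  <  k=3
[5,6] (PP/NP)/N  lex  "sent"
[6,7] N  lex  "river"
[5,7] PP/NP  >  k=6
[1,7] PP/NP  >B  k=5
[0,7] S  >  k=1

[0,7] S   >
  [0,1] "a" : S/(PP/NP)
  [1,7] PP/NP   >B
    [1,5] PP/PP   <
      [1,3] N   <
        [1,2] "map" : S
        [2,3] "song" : N\S
      [3,5] (PP/PP)\N   <
        [3,4] "ate" : N
        [4,5] "under" : ((PP/PP)\N)\N
    [5,7] PP/NP   >
      [5,6] "sent" : (PP/NP)/N
      [6,7] "river" : N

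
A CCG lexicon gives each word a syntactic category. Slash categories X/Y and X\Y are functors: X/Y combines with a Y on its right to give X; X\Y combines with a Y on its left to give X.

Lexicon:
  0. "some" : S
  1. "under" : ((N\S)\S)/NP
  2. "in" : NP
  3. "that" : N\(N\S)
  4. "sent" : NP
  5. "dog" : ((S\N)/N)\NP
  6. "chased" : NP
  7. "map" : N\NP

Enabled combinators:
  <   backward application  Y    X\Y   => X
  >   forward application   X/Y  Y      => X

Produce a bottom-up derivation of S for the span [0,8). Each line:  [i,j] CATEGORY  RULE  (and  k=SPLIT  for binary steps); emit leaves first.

[0,1] S  lex  "some"
[1,2] ((N\S)\S)/NP  lex  "under"
[2,3] NP  lex  "in"
[1,3] (N\S)\S  >  k=2
[0,3] N\S  <  k=1
[3,4] N\(N\S)  lex  "that"
[0,4] N  <  k=3
[4,5] NP  lex  "sent"
[5,6] ((S\N)/N)\NP  lex  "dog"
[4,6] (S\N)/N  <  k=5
[6,7] NP  lex  "chased"
[7,8] N\NP  lex  "map"
[6,8] N  <  k=7
[4,8] S\N  >  k=6
[0,8] S  <  k=4

[0,8] S   <
  [0,4] N   <
    [0,3] N\S   <
      [0,1] "some" : S
      [1,3] (N\S)\S   >
        [1,2] "under" : ((N\S)\S)/NP
        [2,3] "in" : NP
    [3,4] "that" : N\(N\S)
  [4,8] S\N   >
    [4,6] (S\N)/N   <
      [4,5] "sent" : NP
      [5,6] "dog" : ((S\N)/N)\NP
    [6,8] N   <
      [6,7] "chased" : NP
      [7,8] "map" : N\NP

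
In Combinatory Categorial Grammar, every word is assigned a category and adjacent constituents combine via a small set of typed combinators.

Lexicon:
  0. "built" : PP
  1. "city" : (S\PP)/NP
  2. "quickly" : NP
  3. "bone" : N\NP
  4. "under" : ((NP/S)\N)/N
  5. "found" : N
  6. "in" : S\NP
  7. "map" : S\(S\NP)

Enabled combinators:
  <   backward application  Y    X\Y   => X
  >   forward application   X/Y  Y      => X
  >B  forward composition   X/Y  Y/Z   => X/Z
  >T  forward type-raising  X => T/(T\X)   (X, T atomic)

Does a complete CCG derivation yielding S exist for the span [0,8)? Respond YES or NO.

YES

[0,8] S   <
  [0,1] "built" : PP
  [1,8] S\PP   >
    [1,2] "city" : (S\PP)/NP
    [2,8] NP   >
      [2,6] NP/S   <
        [2,4] N   >
          [2,3] N/(N\NP)   >T
            [2,3] "quickly" : NP
          [3,4] "bone" : N\NP
        [4,6] (NP/S)\N   >
          [4,5] "under" : ((NP/S)\N)/N
          [5,6] "found" : N
      [6,8] S   <
        [6,7] "in" : S\NP
        [7,8] "map" : S\(S\NP)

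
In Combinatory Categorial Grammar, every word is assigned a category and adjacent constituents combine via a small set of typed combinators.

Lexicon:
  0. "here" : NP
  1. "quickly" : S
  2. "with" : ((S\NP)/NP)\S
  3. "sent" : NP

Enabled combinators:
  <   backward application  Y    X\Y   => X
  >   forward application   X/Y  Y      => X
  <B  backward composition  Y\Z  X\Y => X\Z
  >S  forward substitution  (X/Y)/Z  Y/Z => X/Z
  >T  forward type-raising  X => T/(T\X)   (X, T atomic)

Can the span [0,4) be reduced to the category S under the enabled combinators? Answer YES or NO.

[0,4] S   >
  [0,1] S/(S\NP)   >T
    [0,1] "here" : NP
  [1,4] S\NP   >
    [1,3] (S\NP)/NP   <
      [1,2] "quickly" : S
      [2,3] "with" : ((S\NP)/NP)\S
    [3,4] "sent" : NP

YES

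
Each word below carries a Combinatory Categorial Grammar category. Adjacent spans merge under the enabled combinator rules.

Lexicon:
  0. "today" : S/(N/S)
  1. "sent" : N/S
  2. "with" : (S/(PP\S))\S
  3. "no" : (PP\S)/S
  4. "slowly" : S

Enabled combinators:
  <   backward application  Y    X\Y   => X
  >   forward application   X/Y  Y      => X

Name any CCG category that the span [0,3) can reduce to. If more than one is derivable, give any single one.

[0,5] S   >
  [0,3] S/(PP\S)   <
    [0,2] S   >
      [0,1] "today" : S/(N/S)
      [1,2] "sent" : N/S
    [2,3] "with" : (S/(PP\S))\S
  [3,5] PP\S   >
    [3,4] "no" : (PP\S)/S
    [4,5] "slowly" : S

S/(PP\S)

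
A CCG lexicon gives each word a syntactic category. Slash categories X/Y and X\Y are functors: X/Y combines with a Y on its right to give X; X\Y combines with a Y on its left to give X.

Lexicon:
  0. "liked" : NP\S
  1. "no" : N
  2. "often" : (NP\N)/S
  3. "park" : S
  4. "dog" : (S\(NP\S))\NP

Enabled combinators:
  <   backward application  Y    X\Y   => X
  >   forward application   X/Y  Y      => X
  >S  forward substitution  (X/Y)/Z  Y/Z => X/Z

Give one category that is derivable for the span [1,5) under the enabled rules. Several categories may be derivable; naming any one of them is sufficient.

[0,5] S   <
  [0,1] "liked" : NP\S
  [1,5] S\(NP\S)   <
    [1,4] NP   <
      [1,2] "no" : N
      [2,4] NP\N   >
        [2,3] "often" : (NP\N)/S
        [3,4] "park" : S
    [4,5] "dog" : (S\(NP\S))\NP

S\(NP\S)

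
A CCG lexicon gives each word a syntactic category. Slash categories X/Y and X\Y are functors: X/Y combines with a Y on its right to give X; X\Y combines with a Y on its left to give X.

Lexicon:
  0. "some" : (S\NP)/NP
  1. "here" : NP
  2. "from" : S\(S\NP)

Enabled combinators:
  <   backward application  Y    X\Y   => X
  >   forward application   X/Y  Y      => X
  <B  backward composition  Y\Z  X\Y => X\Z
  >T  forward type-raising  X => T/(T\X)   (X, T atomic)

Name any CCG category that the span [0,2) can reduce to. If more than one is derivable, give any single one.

S\NP

[0,3] S   <
  [0,2] S\NP   >
    [0,1] "some" : (S\NP)/NP
    [1,2] "here" : NP
  [2,3] "from" : S\(S\NP)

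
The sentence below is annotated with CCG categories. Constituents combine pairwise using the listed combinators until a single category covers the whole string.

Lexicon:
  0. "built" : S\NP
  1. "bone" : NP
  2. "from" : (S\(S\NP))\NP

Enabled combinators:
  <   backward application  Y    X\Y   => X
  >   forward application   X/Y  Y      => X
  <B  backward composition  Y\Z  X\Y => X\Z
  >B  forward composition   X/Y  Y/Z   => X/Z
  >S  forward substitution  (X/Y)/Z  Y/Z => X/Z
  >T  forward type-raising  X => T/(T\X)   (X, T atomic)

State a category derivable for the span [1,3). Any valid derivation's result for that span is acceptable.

[0,3] S   <
  [0,1] "built" : S\NP
  [1,3] S\(S\NP)   <
    [1,2] "bone" : NP
    [2,3] "from" : (S\(S\NP))\NP

S\(S\NP)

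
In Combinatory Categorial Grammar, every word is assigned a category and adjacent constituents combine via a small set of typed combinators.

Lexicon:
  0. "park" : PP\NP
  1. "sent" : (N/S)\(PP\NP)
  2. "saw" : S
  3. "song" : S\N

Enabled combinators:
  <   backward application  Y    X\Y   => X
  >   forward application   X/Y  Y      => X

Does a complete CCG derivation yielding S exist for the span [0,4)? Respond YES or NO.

[0,4] S   <
  [0,3] N   >
    [0,2] N/S   <
      [0,1] "park" : PP\NP
      [1,2] "sent" : (N/S)\(PP\NP)
    [2,3] "saw" : S
  [3,4] "song" : S\N

YES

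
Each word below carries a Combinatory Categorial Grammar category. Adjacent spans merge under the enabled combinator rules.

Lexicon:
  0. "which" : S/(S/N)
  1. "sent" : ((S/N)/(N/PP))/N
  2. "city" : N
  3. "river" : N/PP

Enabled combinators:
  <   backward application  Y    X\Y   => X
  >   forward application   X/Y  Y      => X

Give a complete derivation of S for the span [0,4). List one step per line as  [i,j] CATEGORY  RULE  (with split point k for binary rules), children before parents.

[0,4] S   >
  [0,1] "which" : S/(S/N)
  [1,4] S/N   >
    [1,3] (S/N)/(N/PP)   >
      [1,2] "sent" : ((S/N)/(N/PP))/N
      [2,3] "city" : N
    [3,4] "river" : N/PP

[0,1] S/(S/N)  lex  "which"
[1,2] ((S/N)/(N/PP))/N  lex  "sent"
[2,3] N  lex  "city"
[1,3] (S/N)/(N/PP)  >  k=2
[3,4] N/PP  lex  "river"
[1,4] S/N  >  k=3
[0,4] S  >  k=1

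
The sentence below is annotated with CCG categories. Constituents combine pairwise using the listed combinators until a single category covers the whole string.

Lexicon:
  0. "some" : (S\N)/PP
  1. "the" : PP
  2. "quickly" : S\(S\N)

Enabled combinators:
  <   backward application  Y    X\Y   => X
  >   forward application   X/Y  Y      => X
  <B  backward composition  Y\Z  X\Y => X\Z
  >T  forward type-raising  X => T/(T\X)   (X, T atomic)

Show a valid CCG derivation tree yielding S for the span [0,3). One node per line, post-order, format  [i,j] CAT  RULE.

[0,1] (S\N)/PP  lex  "some"
[1,2] PP  lex  "the"
[0,2] S\N  >  k=1
[2,3] S\(S\N)  lex  "quickly"
[0,3] S  <  k=2

[0,3] S   <
  [0,2] S\N   >
    [0,1] "some" : (S\N)/PP
    [1,2] "the" : PP
  [2,3] "quickly" : S\(S\N)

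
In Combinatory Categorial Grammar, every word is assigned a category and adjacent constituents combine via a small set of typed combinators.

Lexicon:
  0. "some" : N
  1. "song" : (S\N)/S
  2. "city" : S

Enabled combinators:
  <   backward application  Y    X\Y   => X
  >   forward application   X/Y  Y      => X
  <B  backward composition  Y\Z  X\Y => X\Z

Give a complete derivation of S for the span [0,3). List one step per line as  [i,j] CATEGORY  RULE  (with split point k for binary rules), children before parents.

[0,3] S   <
  [0,1] "some" : N
  [1,3] S\N   >
    [1,2] "song" : (S\N)/S
    [2,3] "city" : S

[0,1] N  lex  "some"
[1,2] (S\N)/S  lex  "song"
[2,3] S  lex  "city"
[1,3] S\N  >  k=2
[0,3] S  <  k=1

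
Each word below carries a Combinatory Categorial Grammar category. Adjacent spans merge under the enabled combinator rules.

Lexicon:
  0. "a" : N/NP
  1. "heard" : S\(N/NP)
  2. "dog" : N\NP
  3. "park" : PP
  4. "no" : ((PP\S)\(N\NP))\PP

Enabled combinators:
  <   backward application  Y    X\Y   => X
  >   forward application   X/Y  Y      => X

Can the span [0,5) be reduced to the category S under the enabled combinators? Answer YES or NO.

NO

N/NP S\(N/NP) N\NP PP ((PP\S)\(N\NP))\PP
CKY chart[0,5] = {PP}; S ∉ chart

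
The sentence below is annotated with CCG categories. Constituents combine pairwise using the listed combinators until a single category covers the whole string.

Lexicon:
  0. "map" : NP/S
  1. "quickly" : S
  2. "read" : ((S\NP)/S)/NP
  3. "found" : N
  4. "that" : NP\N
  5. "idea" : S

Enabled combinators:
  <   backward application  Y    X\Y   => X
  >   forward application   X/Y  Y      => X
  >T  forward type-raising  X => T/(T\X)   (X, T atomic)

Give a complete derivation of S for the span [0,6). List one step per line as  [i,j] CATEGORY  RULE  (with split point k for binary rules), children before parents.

[0,6] S   <
  [0,2] NP   >
    [0,1] "map" : NP/S
    [1,2] "quickly" : S
  [2,6] S\NP   >
    [2,5] (S\NP)/S   >
      [2,3] "read" : ((S\NP)/S)/NP
      [3,5] NP   <
        [3,4] "found" : N
        [4,5] "that" : NP\N
    [5,6] "idea" : S

[0,1] NP/S  lex  "map"
[1,2] S  lex  "quickly"
[0,2] NP  >  k=1
[2,3] ((S\NP)/S)/NP  lex  "read"
[3,4] N  lex  "found"
[4,5] NP\N  lex  "that"
[3,5] NP  <  k=4
[2,5] (S\NP)/S  >  k=3
[5,6] S  lex  "idea"
[2,6] S\NP  >  k=5
[0,6] S  <  k=2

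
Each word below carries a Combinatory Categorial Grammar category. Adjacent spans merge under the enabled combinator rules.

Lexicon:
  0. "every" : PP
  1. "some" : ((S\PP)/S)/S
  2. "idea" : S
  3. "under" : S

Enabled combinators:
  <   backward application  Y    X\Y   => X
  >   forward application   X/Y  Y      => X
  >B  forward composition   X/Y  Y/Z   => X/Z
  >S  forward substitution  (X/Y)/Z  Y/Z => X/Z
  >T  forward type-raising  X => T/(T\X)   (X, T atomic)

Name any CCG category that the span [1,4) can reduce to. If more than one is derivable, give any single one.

[0,4] S   <
  [0,1] "every" : PP
  [1,4] S\PP   >
    [1,3] (S\PP)/S   >
      [1,2] "some" : ((S\PP)/S)/S
      [2,3] "idea" : S
    [3,4] "under" : S

S\PP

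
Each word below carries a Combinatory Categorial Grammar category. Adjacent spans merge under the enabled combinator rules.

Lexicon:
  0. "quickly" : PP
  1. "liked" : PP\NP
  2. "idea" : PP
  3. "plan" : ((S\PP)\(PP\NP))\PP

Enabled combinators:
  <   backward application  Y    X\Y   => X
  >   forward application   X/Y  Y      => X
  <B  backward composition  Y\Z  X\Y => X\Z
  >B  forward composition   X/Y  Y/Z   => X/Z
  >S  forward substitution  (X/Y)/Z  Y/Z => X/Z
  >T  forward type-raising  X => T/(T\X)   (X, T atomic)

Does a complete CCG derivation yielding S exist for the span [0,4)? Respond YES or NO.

[0,4] S   <
  [0,1] "quickly" : PP
  [1,4] S\PP   <
    [1,2] "liked" : PP\NP
    [2,4] (S\PP)\(PP\NP)   <
      [2,3] "idea" : PP
      [3,4] "plan" : ((S\PP)\(PP\NP))\PP

YES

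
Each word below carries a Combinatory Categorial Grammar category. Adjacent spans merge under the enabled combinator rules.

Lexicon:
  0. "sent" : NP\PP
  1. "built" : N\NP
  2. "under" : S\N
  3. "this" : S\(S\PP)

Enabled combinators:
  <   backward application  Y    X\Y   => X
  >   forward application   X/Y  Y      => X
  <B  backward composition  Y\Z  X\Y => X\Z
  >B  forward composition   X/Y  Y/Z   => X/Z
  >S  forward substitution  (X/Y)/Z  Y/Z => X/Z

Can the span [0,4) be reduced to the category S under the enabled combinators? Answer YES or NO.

[0,4] S   <
  [0,3] S\PP   <B
    [0,1] "sent" : NP\PP
    [1,3] S\NP   <B
      [1,2] "built" : N\NP
      [2,3] "under" : S\N
  [3,4] "this" : S\(S\PP)

YES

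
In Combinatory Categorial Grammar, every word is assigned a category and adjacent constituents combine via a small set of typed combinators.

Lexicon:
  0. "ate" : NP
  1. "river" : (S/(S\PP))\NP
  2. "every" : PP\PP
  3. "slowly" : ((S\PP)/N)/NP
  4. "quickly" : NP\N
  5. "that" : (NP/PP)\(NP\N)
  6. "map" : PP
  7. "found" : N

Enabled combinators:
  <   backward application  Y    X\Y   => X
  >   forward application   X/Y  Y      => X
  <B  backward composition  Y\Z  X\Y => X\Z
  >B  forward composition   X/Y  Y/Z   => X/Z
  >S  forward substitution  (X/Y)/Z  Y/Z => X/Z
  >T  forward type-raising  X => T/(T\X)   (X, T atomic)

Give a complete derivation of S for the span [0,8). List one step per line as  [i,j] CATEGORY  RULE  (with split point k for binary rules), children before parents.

[0,8] S   >
  [0,2] S/(S\PP)   <
    [0,1] "ate" : NP
    [1,2] "river" : (S/(S\PP))\NP
  [2,8] S\PP   <B
    [2,3] "every" : PP\PP
    [3,8] S\PP   >
      [3,7] (S\PP)/N   >
        [3,4] "slowly" : ((S\PP)/N)/NP
        [4,7] NP   >
          [4,6] NP/PP   <
            [4,5] "quickly" : NP\N
            [5,6] "that" : (NP/PP)\(NP\N)
          [6,7] "map" : PP
      [7,8] "found" : N

[0,1] NP  lex  "ate"
[1,2] (S/(S\PP))\NP  lex  "river"
[0,2] S/(S\PP)  <  k=1
[2,3] PP\PP  lex  "every"
[3,4] ((S\PP)/N)/NP  lex  "slowly"
[4,5] NP\N  lex  "quickly"
[5,6] (NP/PP)\(NP\N)  lex  "that"
[4,6] NP/PP  <  k=5
[6,7] PP  lex  "map"
[4,7] NP  >  k=6
[3,7] (S\PP)/N  >  k=4
[7,8] N  lex  "found"
[3,8] S\PP  >  k=7
[2,8] S\PP  <B  k=3
[0,8] S  >  k=2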